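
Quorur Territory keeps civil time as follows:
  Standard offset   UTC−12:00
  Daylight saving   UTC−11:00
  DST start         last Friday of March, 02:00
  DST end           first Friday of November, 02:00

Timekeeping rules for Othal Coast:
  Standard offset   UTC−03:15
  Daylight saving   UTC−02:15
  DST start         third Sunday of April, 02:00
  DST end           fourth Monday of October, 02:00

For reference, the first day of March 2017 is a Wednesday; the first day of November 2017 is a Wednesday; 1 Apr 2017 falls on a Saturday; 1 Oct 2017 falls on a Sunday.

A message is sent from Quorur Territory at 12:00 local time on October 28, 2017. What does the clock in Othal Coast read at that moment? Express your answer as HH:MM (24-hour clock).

1 March 2017 is a Wednesday, so Fridays fall on 3, 10, 17, 24, 31; the last is March 31.
1 November 2017 is a Wednesday, so the first Friday is November 3.
October 28, 2017 lies within the daylight-saving period (31 March – 3 November), so Quorur Territory is on daylight time, UTC−11:00.
12:00 Quorur Territory + 11h = 23:00 UTC.
1 April 2017 is a Saturday, so the first Sunday is April 2 and the third is April 16.
1 October 2017 is a Sunday, so the first Monday is October 2 and the fourth is October 23.
At the standard offset (UTC−03:15), 23:00 UTC − 3h15m = 19:45 Othal Coast standard time.
The standard-time date in Othal Coast, October 28, 2017, does not fall between 16 April and 23 October, so daylight saving is not in effect and Othal Coast is at UTC−03:15.
23:00 UTC − 3h15m = 19:45 Othal Coast.

19:45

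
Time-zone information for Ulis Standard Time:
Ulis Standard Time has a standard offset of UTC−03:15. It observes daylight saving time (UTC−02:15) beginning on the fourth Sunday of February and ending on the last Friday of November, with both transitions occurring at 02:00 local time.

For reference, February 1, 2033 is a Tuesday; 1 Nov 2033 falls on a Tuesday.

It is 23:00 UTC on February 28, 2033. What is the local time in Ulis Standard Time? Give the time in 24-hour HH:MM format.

1 February 2033 is a Tuesday, so the first Sunday is February 6 and the fourth is February 27.
1 November 2033 is a Tuesday, so Fridays fall on 4, 11, 18, 25; the last is November 25.
At the standard offset (UTC−03:15), 23:00 UTC − 3h15m = 19:45 Ulis Standard Time standard time.
Daylight saving runs 27 February – 25 November; the standard-time date in Ulis Standard Time, February 28, 2033, is inside that window, so Ulis Standard Time is at UTC−02:15.
23:00 UTC − 2h15m = 20:45 local.

20:45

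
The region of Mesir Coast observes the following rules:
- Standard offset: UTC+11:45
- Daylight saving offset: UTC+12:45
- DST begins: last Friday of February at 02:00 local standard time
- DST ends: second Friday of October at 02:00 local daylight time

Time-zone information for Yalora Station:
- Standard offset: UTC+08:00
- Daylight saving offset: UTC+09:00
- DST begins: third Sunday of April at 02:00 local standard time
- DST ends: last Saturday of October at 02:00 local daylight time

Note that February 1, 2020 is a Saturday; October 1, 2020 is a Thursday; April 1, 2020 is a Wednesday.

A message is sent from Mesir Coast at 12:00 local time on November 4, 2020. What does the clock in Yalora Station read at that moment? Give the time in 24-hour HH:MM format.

1 February 2020 is a Saturday, so Fridays fall on 7, 14, 21, 28; the last is February 28.
1 October 2020 is a Thursday, so the first Friday is October 2 and the second is October 9.
November 4, 2020 is outside the daylight-saving period (28 February – 9 October), so Mesir Coast is on standard time, UTC+11:45.
12:00 Mesir Coast − 11h45m = 00:15 UTC.
1 April 2020 is a Wednesday, so the first Sunday is April 5 and the third is April 19.
1 October 2020 is a Thursday, so Saturdays fall on 3, 10, 17, 24, 31; the last is October 31.
At the standard offset (UTC+08:00), 00:15 UTC + 8h = 08:15 Yalora Station standard time.
The standard-time date in Yalora Station, November 4, 2020, is outside the daylight-saving period (19 April – 31 October), so Yalora Station is on standard time, UTC+08:00.
00:15 UTC + 8h = 08:15 Yalora Station.

08:15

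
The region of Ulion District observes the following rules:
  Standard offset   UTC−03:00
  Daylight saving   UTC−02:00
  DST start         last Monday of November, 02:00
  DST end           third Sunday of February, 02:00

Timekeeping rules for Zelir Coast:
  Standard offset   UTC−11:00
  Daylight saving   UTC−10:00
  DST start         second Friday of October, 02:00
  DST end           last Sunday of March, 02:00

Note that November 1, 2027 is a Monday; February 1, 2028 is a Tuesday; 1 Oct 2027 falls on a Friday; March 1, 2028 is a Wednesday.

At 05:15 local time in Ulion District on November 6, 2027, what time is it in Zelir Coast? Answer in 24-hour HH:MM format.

1 November 2027 is a Monday, so Mondays fall on 1, 8, 15, 22, 29; the last is November 29.
1 February 2028 is a Tuesday, so the first Sunday is February 6 and the third is February 20.
Daylight saving runs 29 November 2027 – 20 February 2028; November 6, 2027 is outside that window, so Ulion District is on standard time at UTC−03:00.
05:15 Ulion District + 3h = 08:15 UTC.
1 October 2027 is a Friday, so the first Friday is October 1 and the second is October 8.
1 March 2028 is a Wednesday, so Sundays fall on 5, 12, 19, 26; the last is March 26.
At the standard offset (UTC−11:00), 08:15 UTC − 11h = 21:15 Zelir Coast standard time (rolling into the previous day, 5 November 2027).
Daylight saving runs 8 October 2027 – 26 March 2028; the standard-time date in Zelir Coast, November 5, 2027, is inside that window, so Zelir Coast is at UTC−10:00.
08:15 UTC − 10h = 22:15 Zelir Coast (rolling into the previous day, 5 November 2027).

22:15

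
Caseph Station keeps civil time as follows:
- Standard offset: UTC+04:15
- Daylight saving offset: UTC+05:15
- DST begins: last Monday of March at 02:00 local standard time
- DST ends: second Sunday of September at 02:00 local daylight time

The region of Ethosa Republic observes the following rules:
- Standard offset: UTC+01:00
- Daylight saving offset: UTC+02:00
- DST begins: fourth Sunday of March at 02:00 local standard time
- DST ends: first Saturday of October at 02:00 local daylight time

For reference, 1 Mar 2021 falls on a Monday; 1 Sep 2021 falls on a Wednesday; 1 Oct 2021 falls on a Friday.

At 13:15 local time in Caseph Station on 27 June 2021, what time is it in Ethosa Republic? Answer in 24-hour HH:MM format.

10:00

1 March 2021 is a Monday, so Mondays fall on 1, 8, 15, 22, 29; the last is March 29.
1 September 2021 is a Wednesday, so the first Sunday is September 5 and the second is September 12.
27 June 2021 lies within the daylight-saving period (29 March – 12 September), so Caseph Station is on daylight time, UTC+05:15.
13:15 Caseph Station − 5h15m = 08:00 UTC.
1 March 2021 is a Monday, so the first Sunday is March 7 and the fourth is March 28.
1 October 2021 is a Friday, so the first Saturday is October 2.
At the standard offset (UTC+01:00), 08:00 UTC + 1h = 09:00 Ethosa Republic standard time.
The standard-time date in Ethosa Republic, 27 June 2021, lies within the daylight-saving period (28 March – 2 October), so Ethosa Republic is on daylight time, UTC+02:00.
08:00 UTC + 2h = 10:00 Ethosa Republic.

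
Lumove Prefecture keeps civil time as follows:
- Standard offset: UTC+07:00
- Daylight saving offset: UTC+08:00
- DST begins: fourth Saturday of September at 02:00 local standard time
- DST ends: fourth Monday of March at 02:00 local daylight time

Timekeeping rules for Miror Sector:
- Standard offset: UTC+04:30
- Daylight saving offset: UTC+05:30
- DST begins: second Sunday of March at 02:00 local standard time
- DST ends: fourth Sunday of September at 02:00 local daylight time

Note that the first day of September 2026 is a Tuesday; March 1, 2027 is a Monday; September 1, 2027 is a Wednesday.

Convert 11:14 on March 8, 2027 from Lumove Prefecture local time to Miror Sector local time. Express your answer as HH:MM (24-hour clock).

07:44

1 September 2026 is a Tuesday, so the first Saturday is September 5 and the fourth is September 26.
1 March 2027 is a Monday, so the first Monday is March 1 and the fourth is March 22.
March 8, 2027 falls between 26 September 2026 and 22 March 2027, so daylight saving is in effect and Lumove Prefecture is at UTC+08:00.
11:14 Lumove Prefecture − 8h = 03:14 UTC.
1 March 2027 is a Monday, so the first Sunday is March 7 and the second is March 14.
1 September 2027 is a Wednesday, so the first Sunday is September 5 and the fourth is September 26.
At the standard offset (UTC+04:30), 03:14 UTC + 4h30m = 07:44 Miror Sector standard time.
The standard-time date in Miror Sector, March 8, 2027, is outside the daylight-saving period (14 March – 26 September), so Miror Sector is on standard time, UTC+04:30.
03:14 UTC + 4h30m = 07:44 Miror Sector.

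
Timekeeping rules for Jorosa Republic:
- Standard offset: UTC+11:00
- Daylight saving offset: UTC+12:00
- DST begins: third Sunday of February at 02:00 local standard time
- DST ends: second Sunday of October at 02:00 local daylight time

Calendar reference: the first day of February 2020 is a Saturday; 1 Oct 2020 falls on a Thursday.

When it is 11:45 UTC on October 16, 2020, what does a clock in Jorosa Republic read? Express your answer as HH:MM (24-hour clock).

1 February 2020 is a Saturday, so the first Sunday is February 2 and the third is February 16.
1 October 2020 is a Thursday, so the first Sunday is October 4 and the second is October 11.
At the standard offset (UTC+11:00), 11:45 UTC + 11h = 22:45 Jorosa Republic standard time.
The standard-time date in Jorosa Republic, October 16, 2020, is outside the daylight-saving period (16 February – 11 October), so Jorosa Republic is on standard time, UTC+11:00.
11:45 UTC + 11h = 22:45 local.

22:45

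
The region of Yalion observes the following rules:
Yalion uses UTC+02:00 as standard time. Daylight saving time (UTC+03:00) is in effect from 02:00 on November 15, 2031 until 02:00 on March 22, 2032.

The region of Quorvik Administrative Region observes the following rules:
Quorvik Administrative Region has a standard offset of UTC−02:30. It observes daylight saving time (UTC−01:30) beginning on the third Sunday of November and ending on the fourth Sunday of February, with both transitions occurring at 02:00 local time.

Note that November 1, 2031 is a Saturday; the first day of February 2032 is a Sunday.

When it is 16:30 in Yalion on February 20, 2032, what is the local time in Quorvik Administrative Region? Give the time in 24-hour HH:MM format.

12:00

February 20, 2032 lies within the daylight-saving period (15 November 2031 – 22 March 2032), so Yalion is on daylight time, UTC+03:00.
16:30 Yalion − 3h = 13:30 UTC.
1 November 2031 is a Saturday, so the first Sunday is November 2 and the third is November 16.
1 February 2032 is a Sunday, so the first Sunday is February 1 and the fourth is February 22.
At the standard offset (UTC−02:30), 13:30 UTC − 2h30m = 11:00 Quorvik Administrative Region standard time.
The standard-time date in Quorvik Administrative Region, February 20, 2032, lies within the daylight-saving period (16 November 2031 – 22 February 2032), so Quorvik Administrative Region is on daylight time, UTC−01:30.
13:30 UTC − 1h30m = 12:00 Quorvik Administrative Region.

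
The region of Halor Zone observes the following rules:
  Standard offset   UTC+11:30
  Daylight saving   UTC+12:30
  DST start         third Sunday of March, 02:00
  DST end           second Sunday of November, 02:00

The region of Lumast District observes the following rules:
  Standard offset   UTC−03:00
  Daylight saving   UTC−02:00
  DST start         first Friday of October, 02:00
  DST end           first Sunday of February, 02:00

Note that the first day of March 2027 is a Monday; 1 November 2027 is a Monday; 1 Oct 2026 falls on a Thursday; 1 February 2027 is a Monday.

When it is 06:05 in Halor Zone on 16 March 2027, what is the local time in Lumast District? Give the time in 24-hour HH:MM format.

1 March 2027 is a Monday, so the first Sunday is March 7 and the third is March 21.
1 November 2027 is a Monday, so the first Sunday is November 7 and the second is November 14.
16 March 2027 does not fall between 21 March and 14 November, so daylight saving is not in effect and Halor Zone is at UTC+11:30.
06:05 Halor Zone − 11h30m = 18:35 UTC (rolling into the previous day, 15 March 2027).
1 October 2026 is a Thursday, so the first Friday is October 2.
1 February 2027 is a Monday, so the first Sunday is February 7.
At the standard offset (UTC−03:00), 18:35 UTC − 3h = 15:35 Lumast District standard time.
The standard-time date in Lumast District, 15 March 2027, does not fall between 2 October 2026 and 7 February 2027, so daylight saving is not in effect and Lumast District is at UTC−03:00.
18:35 UTC − 3h = 15:35 Lumast District.

15:35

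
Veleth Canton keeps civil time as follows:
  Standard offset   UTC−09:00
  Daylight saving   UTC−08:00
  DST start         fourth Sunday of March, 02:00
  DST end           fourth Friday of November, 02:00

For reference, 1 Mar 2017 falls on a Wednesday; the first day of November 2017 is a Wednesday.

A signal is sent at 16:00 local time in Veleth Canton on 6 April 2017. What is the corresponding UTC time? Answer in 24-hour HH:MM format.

1 March 2017 is a Wednesday, so the first Sunday is March 5 and the fourth is March 26.
1 November 2017 is a Wednesday, so the first Friday is November 3 and the fourth is November 24.
6 April 2017 lies within the daylight-saving period (26 March – 24 November), so Veleth Canton is on daylight time, UTC−08:00.
16:00 local + 8h = 00:00 UTC (rolling into the next day, 7 April 2017).

00:00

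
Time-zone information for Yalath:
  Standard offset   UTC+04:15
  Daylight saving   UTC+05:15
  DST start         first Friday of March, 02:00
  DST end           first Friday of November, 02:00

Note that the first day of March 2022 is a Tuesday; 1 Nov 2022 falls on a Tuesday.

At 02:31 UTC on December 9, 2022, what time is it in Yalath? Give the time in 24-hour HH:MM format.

1 March 2022 is a Tuesday, so the first Friday is March 4.
1 November 2022 is a Tuesday, so the first Friday is November 4.
At the standard offset (UTC+04:15), 02:31 UTC + 4h15m = 06:46 Yalath standard time.
The standard-time date in Yalath, December 9, 2022, does not fall between 4 March and 4 November, so daylight saving is not in effect and Yalath is at UTC+04:15.
02:31 UTC + 4h15m = 06:46 local.

06:46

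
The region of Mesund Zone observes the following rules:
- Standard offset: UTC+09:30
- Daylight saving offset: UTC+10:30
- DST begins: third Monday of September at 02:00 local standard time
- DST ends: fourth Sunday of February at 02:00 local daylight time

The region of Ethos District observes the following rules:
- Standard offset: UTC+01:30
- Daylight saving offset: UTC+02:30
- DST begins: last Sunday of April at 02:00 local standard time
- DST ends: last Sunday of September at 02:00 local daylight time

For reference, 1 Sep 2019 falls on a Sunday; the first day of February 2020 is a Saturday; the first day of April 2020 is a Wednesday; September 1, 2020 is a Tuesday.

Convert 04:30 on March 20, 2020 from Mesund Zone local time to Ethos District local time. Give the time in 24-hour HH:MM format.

20:30

1 September 2019 is a Sunday, so the first Monday is September 2 and the third is September 16.
1 February 2020 is a Saturday, so the first Sunday is February 2 and the fourth is February 23.
March 20, 2020 does not fall between 16 September 2019 and 23 February 2020, so daylight saving is not in effect and Mesund Zone is at UTC+09:30.
04:30 Mesund Zone − 9h30m = 19:00 UTC (rolling into the previous day, 19 March 2020).
1 April 2020 is a Wednesday, so Sundays fall on 5, 12, 19, 26; the last is April 26.
1 September 2020 is a Tuesday, so Sundays fall on 6, 13, 20, 27; the last is September 27.
At the standard offset (UTC+01:30), 19:00 UTC + 1h30m = 20:30 Ethos District standard time.
Daylight saving runs 26 April – 27 September; the standard-time date in Ethos District, March 19, 2020, is outside that window, so Ethos District is on standard time at UTC+01:30.
19:00 UTC + 1h30m = 20:30 Ethos District.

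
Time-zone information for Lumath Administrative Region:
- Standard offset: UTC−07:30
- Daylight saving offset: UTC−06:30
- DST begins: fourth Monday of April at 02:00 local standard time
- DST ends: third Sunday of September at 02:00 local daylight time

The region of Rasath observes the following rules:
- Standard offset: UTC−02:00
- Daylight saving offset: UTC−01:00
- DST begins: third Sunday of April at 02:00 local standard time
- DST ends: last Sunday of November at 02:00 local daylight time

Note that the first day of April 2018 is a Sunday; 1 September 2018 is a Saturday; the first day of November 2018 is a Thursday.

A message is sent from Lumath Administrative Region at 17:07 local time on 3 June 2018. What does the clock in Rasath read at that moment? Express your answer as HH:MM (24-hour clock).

22:37

1 April 2018 is a Sunday, so the first Monday is April 2 and the fourth is April 23.
1 September 2018 is a Saturday, so the first Sunday is September 2 and the third is September 16.
Daylight saving runs 23 April – 16 September; 3 June 2018 is inside that window, so Lumath Administrative Region is at UTC−06:30.
17:07 Lumath Administrative Region + 6h30m = 23:37 UTC.
1 April 2018 is a Sunday, so the first Sunday is April 1 and the third is April 15.
1 November 2018 is a Thursday, so Sundays fall on 4, 11, 18, 25; the last is November 25.
At the standard offset (UTC−02:00), 23:37 UTC − 2h = 21:37 Rasath standard time.
Daylight saving runs 15 April – 25 November; the standard-time date in Rasath, 3 June 2018, is inside that window, so Rasath is at UTC−01:00.
23:37 UTC − 1h = 22:37 Rasath.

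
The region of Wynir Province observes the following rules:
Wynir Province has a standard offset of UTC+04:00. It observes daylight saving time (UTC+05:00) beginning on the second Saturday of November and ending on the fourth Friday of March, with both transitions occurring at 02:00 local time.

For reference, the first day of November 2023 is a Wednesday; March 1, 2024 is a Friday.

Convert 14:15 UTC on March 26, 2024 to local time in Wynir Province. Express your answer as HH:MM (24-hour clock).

1 November 2023 is a Wednesday, so the first Saturday is November 4 and the second is November 11.
1 March 2024 is a Friday, so the first Friday is March 1 and the fourth is March 22.
At the standard offset (UTC+04:00), 14:15 UTC + 4h = 18:15 Wynir Province standard time.
The standard-time date in Wynir Province, March 26, 2024, is outside the daylight-saving period (11 November 2023 – 22 March 2024), so Wynir Province is on standard time, UTC+04:00.
14:15 UTC + 4h = 18:15 local.

18:15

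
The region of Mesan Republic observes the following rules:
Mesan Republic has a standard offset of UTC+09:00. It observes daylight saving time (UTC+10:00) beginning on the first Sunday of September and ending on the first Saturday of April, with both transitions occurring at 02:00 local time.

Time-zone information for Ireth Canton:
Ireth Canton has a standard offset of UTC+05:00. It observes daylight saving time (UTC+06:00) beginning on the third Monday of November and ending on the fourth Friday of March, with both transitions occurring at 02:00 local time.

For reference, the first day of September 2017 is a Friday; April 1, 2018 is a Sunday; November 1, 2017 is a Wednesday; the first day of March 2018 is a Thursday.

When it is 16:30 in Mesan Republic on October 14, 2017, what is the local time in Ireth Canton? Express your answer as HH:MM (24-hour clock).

1 September 2017 is a Friday, so the first Sunday is September 3.
1 April 2018 is a Sunday, so the first Saturday is April 7.
October 14, 2017 falls between 3 September 2017 and 7 April 2018, so daylight saving is in effect and Mesan Republic is at UTC+10:00.
16:30 Mesan Republic − 10h = 06:30 UTC.
1 November 2017 is a Wednesday, so the first Monday is November 6 and the third is November 20.
1 March 2018 is a Thursday, so the first Friday is March 2 and the fourth is March 23.
At the standard offset (UTC+05:00), 06:30 UTC + 5h = 11:30 Ireth Canton standard time.
Daylight saving runs 20 November 2017 – 23 March 2018; the standard-time date in Ireth Canton, October 14, 2017, is outside that window, so Ireth Canton is on standard time at UTC+05:00.
06:30 UTC + 5h = 11:30 Ireth Canton.

11:30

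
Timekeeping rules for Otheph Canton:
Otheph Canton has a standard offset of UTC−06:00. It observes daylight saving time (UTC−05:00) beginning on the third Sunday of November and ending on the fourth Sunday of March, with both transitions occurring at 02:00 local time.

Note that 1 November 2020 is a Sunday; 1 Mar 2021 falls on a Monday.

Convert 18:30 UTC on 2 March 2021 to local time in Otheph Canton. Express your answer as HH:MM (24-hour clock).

13:30

1 November 2020 is a Sunday, so the first Sunday is November 1 and the third is November 15.
1 March 2021 is a Monday, so the first Sunday is March 7 and the fourth is March 28.
At the standard offset (UTC−06:00), 18:30 UTC − 6h = 12:30 Otheph Canton standard time.
The standard-time date in Otheph Canton, 2 March 2021, lies within the daylight-saving period (15 November 2020 – 28 March 2021), so Otheph Canton is on daylight time, UTC−05:00.
18:30 UTC − 5h = 13:30 local.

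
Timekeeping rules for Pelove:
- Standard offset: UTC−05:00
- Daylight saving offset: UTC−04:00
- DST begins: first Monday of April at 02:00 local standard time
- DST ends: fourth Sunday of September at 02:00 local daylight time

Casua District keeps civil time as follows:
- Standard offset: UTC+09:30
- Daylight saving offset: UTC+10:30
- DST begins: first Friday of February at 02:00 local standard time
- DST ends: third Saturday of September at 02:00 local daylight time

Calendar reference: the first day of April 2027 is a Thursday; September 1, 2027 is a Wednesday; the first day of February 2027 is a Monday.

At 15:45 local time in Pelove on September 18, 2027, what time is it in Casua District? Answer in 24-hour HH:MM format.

1 April 2027 is a Thursday, so the first Monday is April 5.
1 September 2027 is a Wednesday, so the first Sunday is September 5 and the fourth is September 26.
September 18, 2027 lies within the daylight-saving period (5 April – 26 September), so Pelove is on daylight time, UTC−04:00.
15:45 Pelove + 4h = 19:45 UTC.
1 February 2027 is a Monday, so the first Friday is February 5.
1 September 2027 is a Wednesday, so the first Saturday is September 4 and the third is September 18.
At the standard offset (UTC+09:30), 19:45 UTC + 9h30m = 05:15 Casua District standard time (rolling into the next day, 19 September 2027).
Daylight saving runs 5 February – 18 September; the standard-time date in Casua District, September 19, 2027, is outside that window, so Casua District is on standard time at UTC+09:30.
19:45 UTC + 9h30m = 05:15 Casua District (rolling into the next day, 19 September 2027).

05:15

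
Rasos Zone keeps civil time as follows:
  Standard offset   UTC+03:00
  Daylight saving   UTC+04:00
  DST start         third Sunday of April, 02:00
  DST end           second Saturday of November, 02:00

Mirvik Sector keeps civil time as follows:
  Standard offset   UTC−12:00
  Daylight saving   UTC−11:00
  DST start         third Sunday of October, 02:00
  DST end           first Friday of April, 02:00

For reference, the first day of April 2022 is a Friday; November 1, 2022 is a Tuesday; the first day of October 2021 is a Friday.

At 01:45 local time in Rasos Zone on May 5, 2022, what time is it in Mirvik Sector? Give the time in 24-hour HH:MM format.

09:45

1 April 2022 is a Friday, so the first Sunday is April 3 and the third is April 17.
1 November 2022 is a Tuesday, so the first Saturday is November 5 and the second is November 12.
May 5, 2022 lies within the daylight-saving period (17 April – 12 November), so Rasos Zone is on daylight time, UTC+04:00.
01:45 Rasos Zone − 4h = 21:45 UTC (rolling into the previous day, 4 May 2022).
1 October 2021 is a Friday, so the first Sunday is October 3 and the third is October 17.
1 April 2022 is a Friday, so the first Friday is April 1.
At the standard offset (UTC−12:00), 21:45 UTC − 12h = 09:45 Mirvik Sector standard time.
The standard-time date in Mirvik Sector, May 4, 2022, does not fall between 17 October 2021 and 1 April 2022, so daylight saving is not in effect and Mirvik Sector is at UTC−12:00.
21:45 UTC − 12h = 09:45 Mirvik Sector.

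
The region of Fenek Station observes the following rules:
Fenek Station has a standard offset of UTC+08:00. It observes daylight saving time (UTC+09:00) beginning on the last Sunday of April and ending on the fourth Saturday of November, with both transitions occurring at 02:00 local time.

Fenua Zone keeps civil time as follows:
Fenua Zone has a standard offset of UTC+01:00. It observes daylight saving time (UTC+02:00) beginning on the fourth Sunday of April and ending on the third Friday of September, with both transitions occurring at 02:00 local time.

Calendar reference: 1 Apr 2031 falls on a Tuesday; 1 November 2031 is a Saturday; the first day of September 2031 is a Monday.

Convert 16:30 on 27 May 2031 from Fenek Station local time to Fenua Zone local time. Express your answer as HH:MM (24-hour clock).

09:30

1 April 2031 is a Tuesday, so Sundays fall on 6, 13, 20, 27; the last is April 27.
1 November 2031 is a Saturday, so the first Saturday is November 1 and the fourth is November 22.
27 May 2031 falls between 27 April and 22 November, so daylight saving is in effect and Fenek Station is at UTC+09:00.
16:30 Fenek Station − 9h = 07:30 UTC.
1 April 2031 is a Tuesday, so the first Sunday is April 6 and the fourth is April 27.
1 September 2031 is a Monday, so the first Friday is September 5 and the third is September 19.
At the standard offset (UTC+01:00), 07:30 UTC + 1h = 08:30 Fenua Zone standard time.
The standard-time date in Fenua Zone, 27 May 2031, lies within the daylight-saving period (27 April – 19 September), so Fenua Zone is on daylight time, UTC+02:00.
07:30 UTC + 2h = 09:30 Fenua Zone.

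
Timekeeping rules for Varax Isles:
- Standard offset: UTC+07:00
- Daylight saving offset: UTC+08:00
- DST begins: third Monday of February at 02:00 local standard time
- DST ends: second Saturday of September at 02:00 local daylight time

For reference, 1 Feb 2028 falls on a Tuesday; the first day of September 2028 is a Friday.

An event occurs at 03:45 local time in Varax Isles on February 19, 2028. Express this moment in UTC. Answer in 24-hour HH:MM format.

20:45

1 February 2028 is a Tuesday, so the first Monday is February 7 and the third is February 21.
1 September 2028 is a Friday, so the first Saturday is September 2 and the second is September 9.
Daylight saving runs 21 February – 9 September; February 19, 2028 is outside that window, so Varax Isles is on standard time at UTC+07:00.
03:45 local − 7h = 20:45 UTC (rolling into the previous day, 18 February 2028).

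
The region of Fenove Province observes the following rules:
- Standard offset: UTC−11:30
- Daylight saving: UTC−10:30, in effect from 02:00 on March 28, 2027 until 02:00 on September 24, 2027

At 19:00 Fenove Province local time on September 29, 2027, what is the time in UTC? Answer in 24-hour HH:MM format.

September 29, 2027 does not fall between 28 March and 24 September, so daylight saving is not in effect and Fenove Province is at UTC−11:30.
19:00 local + 11h30m = 06:30 UTC (rolling into the next day, 30 September 2027).

06:30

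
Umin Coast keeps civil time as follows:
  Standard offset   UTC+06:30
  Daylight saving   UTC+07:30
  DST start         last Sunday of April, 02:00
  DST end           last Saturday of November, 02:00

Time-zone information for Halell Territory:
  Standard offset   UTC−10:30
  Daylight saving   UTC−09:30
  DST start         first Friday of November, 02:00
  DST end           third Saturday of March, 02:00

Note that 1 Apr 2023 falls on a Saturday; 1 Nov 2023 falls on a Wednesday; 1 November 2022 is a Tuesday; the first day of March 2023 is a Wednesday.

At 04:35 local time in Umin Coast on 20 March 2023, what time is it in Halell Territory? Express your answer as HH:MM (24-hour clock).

11:35

1 April 2023 is a Saturday, so Sundays fall on 2, 9, 16, 23, 30; the last is April 30.
1 November 2023 is a Wednesday, so Saturdays fall on 4, 11, 18, 25; the last is November 25.
20 March 2023 does not fall between 30 April and 25 November, so daylight saving is not in effect and Umin Coast is at UTC+06:30.
04:35 Umin Coast − 6h30m = 22:05 UTC (rolling into the previous day, 19 March 2023).
1 November 2022 is a Tuesday, so the first Friday is November 4.
1 March 2023 is a Wednesday, so the first Saturday is March 4 and the third is March 18.
At the standard offset (UTC−10:30), 22:05 UTC − 10h30m = 11:35 Halell Territory standard time.
The standard-time date in Halell Territory, 19 March 2023, does not fall between 4 November 2022 and 18 March 2023, so daylight saving is not in effect and Halell Territory is at UTC−10:30.
22:05 UTC − 10h30m = 11:35 Halell Territory.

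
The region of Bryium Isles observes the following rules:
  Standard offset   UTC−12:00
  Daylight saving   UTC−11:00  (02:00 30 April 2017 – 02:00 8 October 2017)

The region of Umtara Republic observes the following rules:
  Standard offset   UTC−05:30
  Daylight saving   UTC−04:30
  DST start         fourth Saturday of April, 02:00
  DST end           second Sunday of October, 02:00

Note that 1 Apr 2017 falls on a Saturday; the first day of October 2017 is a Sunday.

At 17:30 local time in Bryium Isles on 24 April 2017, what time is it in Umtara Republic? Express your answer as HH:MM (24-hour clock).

01:00

Daylight saving runs 30 April – 8 October; 24 April 2017 is outside that window, so Bryium Isles is on standard time at UTC−12:00.
17:30 Bryium Isles + 12h = 05:30 UTC (rolling into the next day, 25 April 2017).
1 April 2017 is a Saturday, so the first Saturday is April 1 and the fourth is April 22.
1 October 2017 is a Sunday, so the first Sunday is October 1 and the second is October 8.
At the standard offset (UTC−05:30), 05:30 UTC − 5h30m = 00:00 Umtara Republic standard time.
Daylight saving runs 22 April – 8 October; the standard-time date in Umtara Republic, 25 April 2017, is inside that window, so Umtara Republic is at UTC−04:30.
05:30 UTC − 4h30m = 01:00 Umtara Republic.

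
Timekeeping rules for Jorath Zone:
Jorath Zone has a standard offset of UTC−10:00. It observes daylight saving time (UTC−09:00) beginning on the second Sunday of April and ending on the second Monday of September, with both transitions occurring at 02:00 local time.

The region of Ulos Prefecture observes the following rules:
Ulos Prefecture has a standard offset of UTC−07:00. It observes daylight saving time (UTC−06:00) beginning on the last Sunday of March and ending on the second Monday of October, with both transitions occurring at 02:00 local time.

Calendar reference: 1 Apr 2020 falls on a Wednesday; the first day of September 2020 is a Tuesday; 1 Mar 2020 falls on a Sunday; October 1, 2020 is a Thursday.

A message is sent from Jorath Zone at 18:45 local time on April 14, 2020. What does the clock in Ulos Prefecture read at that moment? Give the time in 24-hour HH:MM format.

1 April 2020 is a Wednesday, so the first Sunday is April 5 and the second is April 12.
1 September 2020 is a Tuesday, so the first Monday is September 7 and the second is September 14.
April 14, 2020 lies within the daylight-saving period (12 April – 14 September), so Jorath Zone is on daylight time, UTC−09:00.
18:45 Jorath Zone + 9h = 03:45 UTC (rolling into the next day, 15 April 2020).
1 March 2020 is a Sunday, so Sundays fall on 1, 8, 15, 22, 29; the last is March 29.
1 October 2020 is a Thursday, so the first Monday is October 5 and the second is October 12.
At the standard offset (UTC−07:00), 03:45 UTC − 7h = 20:45 Ulos Prefecture standard time (rolling into the previous day, 14 April 2020).
The standard-time date in Ulos Prefecture, April 14, 2020, falls between 29 March and 12 October, so daylight saving is in effect and Ulos Prefecture is at UTC−06:00.
03:45 UTC − 6h = 21:45 Ulos Prefecture (rolling into the previous day, 14 April 2020).

21:45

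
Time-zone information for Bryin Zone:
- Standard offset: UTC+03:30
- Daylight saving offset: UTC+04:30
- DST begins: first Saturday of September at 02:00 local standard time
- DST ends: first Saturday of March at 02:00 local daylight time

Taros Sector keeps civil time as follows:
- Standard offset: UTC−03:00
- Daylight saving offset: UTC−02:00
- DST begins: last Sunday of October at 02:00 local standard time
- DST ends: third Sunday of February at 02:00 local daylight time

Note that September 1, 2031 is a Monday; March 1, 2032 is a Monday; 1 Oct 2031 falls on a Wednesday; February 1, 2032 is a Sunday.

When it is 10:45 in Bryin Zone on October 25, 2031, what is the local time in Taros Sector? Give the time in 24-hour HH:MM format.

03:15

1 September 2031 is a Monday, so the first Saturday is September 6.
1 March 2032 is a Monday, so the first Saturday is March 6.
October 25, 2031 lies within the daylight-saving period (6 September 2031 – 6 March 2032), so Bryin Zone is on daylight time, UTC+04:30.
10:45 Bryin Zone − 4h30m = 06:15 UTC.
1 October 2031 is a Wednesday, so Sundays fall on 5, 12, 19, 26; the last is October 26.
1 February 2032 is a Sunday, so the first Sunday is February 1 and the third is February 15.
At the standard offset (UTC−03:00), 06:15 UTC − 3h = 03:15 Taros Sector standard time.
Daylight saving runs 26 October 2031 – 15 February 2032; the standard-time date in Taros Sector, October 25, 2031, is outside that window, so Taros Sector is on standard time at UTC−03:00.
06:15 UTC − 3h = 03:15 Taros Sector.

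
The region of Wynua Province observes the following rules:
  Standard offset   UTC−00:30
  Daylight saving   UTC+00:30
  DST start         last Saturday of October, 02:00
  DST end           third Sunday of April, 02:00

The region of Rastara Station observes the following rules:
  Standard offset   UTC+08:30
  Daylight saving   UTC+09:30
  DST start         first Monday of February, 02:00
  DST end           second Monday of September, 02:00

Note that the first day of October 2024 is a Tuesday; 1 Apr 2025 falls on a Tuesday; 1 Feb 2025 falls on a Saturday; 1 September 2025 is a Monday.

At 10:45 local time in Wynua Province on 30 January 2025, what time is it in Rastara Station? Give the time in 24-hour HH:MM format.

18:45

1 October 2024 is a Tuesday, so Saturdays fall on 5, 12, 19, 26; the last is October 26.
1 April 2025 is a Tuesday, so the first Sunday is April 6 and the third is April 20.
Daylight saving runs 26 October 2024 – 20 April 2025; 30 January 2025 is inside that window, so Wynua Province is at UTC+00:30.
10:45 Wynua Province − 0h30m = 10:15 UTC.
1 February 2025 is a Saturday, so the first Monday is February 3.
1 September 2025 is a Monday, so the first Monday is September 1 and the second is September 8.
At the standard offset (UTC+08:30), 10:15 UTC + 8h30m = 18:45 Rastara Station standard time.
Daylight saving runs 3 February – 8 September; the standard-time date in Rastara Station, 30 January 2025, is outside that window, so Rastara Station is on standard time at UTC+08:30.
10:15 UTC + 8h30m = 18:45 Rastara Station.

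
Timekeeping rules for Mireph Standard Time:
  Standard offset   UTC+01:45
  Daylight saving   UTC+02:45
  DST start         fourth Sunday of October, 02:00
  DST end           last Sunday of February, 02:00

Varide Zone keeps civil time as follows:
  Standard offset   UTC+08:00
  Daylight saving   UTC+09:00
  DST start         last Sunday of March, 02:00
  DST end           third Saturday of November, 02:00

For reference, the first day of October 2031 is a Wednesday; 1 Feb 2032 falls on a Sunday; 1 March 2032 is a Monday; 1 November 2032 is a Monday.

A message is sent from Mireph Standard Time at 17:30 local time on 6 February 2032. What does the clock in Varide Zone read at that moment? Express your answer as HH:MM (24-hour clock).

1 October 2031 is a Wednesday, so the first Sunday is October 5 and the fourth is October 26.
1 February 2032 is a Sunday, so Sundays fall on 1, 8, 15, 22, 29; the last is February 29.
Daylight saving runs 26 October 2031 – 29 February 2032; 6 February 2032 is inside that window, so Mireph Standard Time is at UTC+02:45.
17:30 Mireph Standard Time − 2h45m = 14:45 UTC.
1 March 2032 is a Monday, so Sundays fall on 7, 14, 21, 28; the last is March 28.
1 November 2032 is a Monday, so the first Saturday is November 6 and the third is November 20.
At the standard offset (UTC+08:00), 14:45 UTC + 8h = 22:45 Varide Zone standard time.
Daylight saving runs 28 March – 20 November; the standard-time date in Varide Zone, 6 February 2032, is outside that window, so Varide Zone is on standard time at UTC+08:00.
14:45 UTC + 8h = 22:45 Varide Zone.

22:45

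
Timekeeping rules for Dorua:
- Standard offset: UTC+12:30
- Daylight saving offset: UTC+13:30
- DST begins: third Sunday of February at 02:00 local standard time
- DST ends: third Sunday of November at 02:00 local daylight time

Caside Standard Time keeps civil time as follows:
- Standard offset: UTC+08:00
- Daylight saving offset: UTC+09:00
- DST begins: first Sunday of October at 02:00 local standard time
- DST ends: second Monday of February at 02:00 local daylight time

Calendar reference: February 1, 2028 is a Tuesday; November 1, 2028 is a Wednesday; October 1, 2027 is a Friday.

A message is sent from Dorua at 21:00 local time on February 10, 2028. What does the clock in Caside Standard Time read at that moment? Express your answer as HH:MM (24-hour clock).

1 February 2028 is a Tuesday, so the first Sunday is February 6 and the third is February 20.
1 November 2028 is a Wednesday, so the first Sunday is November 5 and the third is November 19.
February 10, 2028 does not fall between 20 February and 19 November, so daylight saving is not in effect and Dorua is at UTC+12:30.
21:00 Dorua − 12h30m = 08:30 UTC.
1 October 2027 is a Friday, so the first Sunday is October 3.
1 February 2028 is a Tuesday, so the first Monday is February 7 and the second is February 14.
At the standard offset (UTC+08:00), 08:30 UTC + 8h = 16:30 Caside Standard Time standard time.
The standard-time date in Caside Standard Time, February 10, 2028, falls between 3 October 2027 and 14 February 2028, so daylight saving is in effect and Caside Standard Time is at UTC+09:00.
08:30 UTC + 9h = 17:30 Caside Standard Time.

17:30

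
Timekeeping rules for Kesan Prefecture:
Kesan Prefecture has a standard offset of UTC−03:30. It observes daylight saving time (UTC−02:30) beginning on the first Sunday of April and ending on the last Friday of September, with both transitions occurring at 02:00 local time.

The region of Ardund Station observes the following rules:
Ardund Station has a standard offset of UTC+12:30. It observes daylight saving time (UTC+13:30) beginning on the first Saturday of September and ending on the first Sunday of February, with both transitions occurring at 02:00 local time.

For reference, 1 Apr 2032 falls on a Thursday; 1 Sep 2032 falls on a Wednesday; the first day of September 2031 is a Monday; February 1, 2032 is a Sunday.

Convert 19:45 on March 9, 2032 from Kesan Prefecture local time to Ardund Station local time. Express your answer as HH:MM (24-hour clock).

11:45

1 April 2032 is a Thursday, so the first Sunday is April 4.
1 September 2032 is a Wednesday, so Fridays fall on 3, 10, 17, 24; the last is September 24.
Daylight saving runs 4 April – 24 September; March 9, 2032 is outside that window, so Kesan Prefecture is on standard time at UTC−03:30.
19:45 Kesan Prefecture + 3h30m = 23:15 UTC.
1 September 2031 is a Monday, so the first Saturday is September 6.
1 February 2032 is a Sunday, so the first Sunday is February 1.
At the standard offset (UTC+12:30), 23:15 UTC + 12h30m = 11:45 Ardund Station standard time (rolling into the next day, 10 March 2032).
Daylight saving runs 6 September 2031 – 1 February 2032; the standard-time date in Ardund Station, March 10, 2032, is outside that window, so Ardund Station is on standard time at UTC+12:30.
23:15 UTC + 12h30m = 11:45 Ardund Station (rolling into the next day, 10 March 2032).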